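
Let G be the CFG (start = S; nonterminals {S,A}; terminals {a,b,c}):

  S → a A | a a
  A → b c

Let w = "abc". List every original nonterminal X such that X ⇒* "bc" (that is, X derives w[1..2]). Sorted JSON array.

CNF form of G:
  S -> T2 A | T2 T2
  A -> T0 T1
  T0 -> b
  T1 -> c
  T2 -> a

CYK fill, restricted to cells inside w[1..2]:
  [1..1]={T0}  "b"  orig:{}
  [2..2]={T1}  "c"  orig:{}
  [1..2]={A}  "bc"

Original NTs in T[1,2] deriving "bc": ["A"]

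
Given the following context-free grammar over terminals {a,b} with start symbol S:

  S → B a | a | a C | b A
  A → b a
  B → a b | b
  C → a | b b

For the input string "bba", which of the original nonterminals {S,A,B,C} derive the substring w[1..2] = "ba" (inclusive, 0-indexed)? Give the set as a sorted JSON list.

Convert to CNF:
  S -> B T1 | T0 A | T1 C | a
  A -> T0 T1
  B -> T1 T0 | b
  C -> T0 T0 | a
  T0 -> b
  T1 -> a

CYK fill, restricted to cells inside w[1..2]:
  [1..1]={B,T0}  "b"  orig:{B}
  [2..2]={C,S,T1}  "a"  orig:{C,S}
  [1..2]={A,S}  "ba"

Original NTs in T[1,2] deriving "ba": ["A", "S"]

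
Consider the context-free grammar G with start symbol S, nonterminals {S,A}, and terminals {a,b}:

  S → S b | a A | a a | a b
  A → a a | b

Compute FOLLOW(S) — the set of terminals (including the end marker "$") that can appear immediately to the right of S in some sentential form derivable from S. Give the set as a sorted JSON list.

FIRST sets, iterate to fixpoint:
pass 1:
  A via A→a a: +{a}
  A via A→b: +{b}
  S via S→a A: +{a}
  FIRST(S)={a}  FIRST(A)={a,b}
pass 2: — fixpoint
  FIRST(S)={a}  FIRST(A)={a,b}

FOLLOW sets:
seed FOLLOW(S) with $
pass 1:
  S→S b: FOLLOW(S) ⊇ FIRST(b) = {b}; new: +{b}
  S→a A: FOLLOW(A) ⊇ FOLLOW(S) ⊇ {$,b}; new: +{$,b}
  FOLLOW(S)={$,b}  FOLLOW(A)={$,b}
pass 2: (no change)
  FOLLOW(S)={$,b}  FOLLOW(A)={$,b}

FOLLOW(S) = ["$", "b"]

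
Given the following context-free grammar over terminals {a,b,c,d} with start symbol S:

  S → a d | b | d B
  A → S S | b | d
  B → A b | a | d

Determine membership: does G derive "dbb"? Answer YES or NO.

Convert to CNF:
  S -> T1 T2 | T2 B | b
  A -> S S | b | d
  B -> A T0 | a | d
  T0 -> b
  T1 -> a
  T2 -> d

CYK fill:
  cell(0,0) d: {A,B,T2}  orig:{A,B}
  cell(1,1) b: {A,S,T0}  orig:{A,S}
  cell(2,2) b: {A,S,T0}  orig:{A,S}
  cell(0,1) db: {B}
  cell(1,2) bb: {A,B}
  cell(0,2) dbb: {S}

S ∈ T[0,2] ⇒ YES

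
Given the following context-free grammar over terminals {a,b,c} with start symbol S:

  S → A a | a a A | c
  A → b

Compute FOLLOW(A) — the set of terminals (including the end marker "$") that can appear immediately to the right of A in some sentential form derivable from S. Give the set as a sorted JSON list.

FIRST sets, iterate to fixpoint:
iter 1:
  A via A→b: +{b}
  S via S→A a: +{b}
  S via S→a a A: +{a}
  S via S→c: +{c}
  FIRST[S]={a,b,c}  FIRST[A]={b}
iter 2: done
  FIRST[S]={a,b,c}  FIRST[A]={b}

FOLLOW sets:
seed FOLLOW(S) with $
round 1:
  S→A a: FOLLOW(A) ⊇ FIRST(a) = {a}; new: +{a}
  S→a a A: FOLLOW(A) ⊇ FOLLOW(S) ⊇ {$}; new: +{$}
  FOLLOW(S)={$}  FOLLOW(A)={$,a}
round 2: (stable)
  FOLLOW(S)={$}  FOLLOW(A)={$,a}

FOLLOW(A) = ["$", "a"]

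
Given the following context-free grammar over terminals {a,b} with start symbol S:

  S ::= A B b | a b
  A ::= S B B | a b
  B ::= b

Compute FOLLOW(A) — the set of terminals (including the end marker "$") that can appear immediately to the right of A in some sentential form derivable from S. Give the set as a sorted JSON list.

FIRST iteration:
pass 1:
  A via A→a b: +{a}
  B via B→b: +{b}
  S via S→A B b: +{a}
  FIRST[S]={a}  FIRST[A]={a}  FIRST[B]={b}
pass 2: (no change)
  FIRST[S]={a}  FIRST[A]={a}  FIRST[B]={b}

FOLLOW iteration:
FOLLOW(S) := {$}
round 1:
  A→S B B: FOLLOW(S) ⊇ FIRST(B) = {b}; new: +{b}
  A→S B B: FOLLOW(B) ⊇ FIRST(B) = {b}; new: +{b}
  S→A B b: FOLLOW(A) ⊇ FIRST(B) = {b}; new: +{b}
  FOLLOW[S]={$,b}  FOLLOW[A]={b}  FOLLOW[B]={b}
round 2: done
  FOLLOW[S]={$,b}  FOLLOW[A]={b}  FOLLOW[B]={b}

FOLLOW(A) = ["b"]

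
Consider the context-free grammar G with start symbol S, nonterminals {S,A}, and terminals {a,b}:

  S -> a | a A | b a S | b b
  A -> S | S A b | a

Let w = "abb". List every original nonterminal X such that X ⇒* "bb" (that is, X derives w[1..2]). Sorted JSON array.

Convert to CNF:
  S -> T0 T0 | T0 X4 | T1 A | a
  A -> S X2 | T0 T0 | T0 X3 | T1 A | a
  T0 -> b
  T1 -> a
  X2 -> A T0
  X3 -> T1 S
  X4 -> T1 S

Fill CYK table bottom-up (cells [i..j] with 1 ≤ i ≤ j ≤ 2 only):
  cell(1,1) b: {T0}  orig:{}
  cell(2,2) b: {T0}  orig:{}
  cell(1,2) bb: {A,S}

Original NTs in T[1,2] deriving "bb": ["A", "S"]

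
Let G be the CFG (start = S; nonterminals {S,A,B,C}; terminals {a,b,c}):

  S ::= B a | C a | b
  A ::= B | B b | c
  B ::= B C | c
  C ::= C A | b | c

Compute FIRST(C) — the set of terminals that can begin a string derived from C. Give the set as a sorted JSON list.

FIRST sets, iterate to fixpoint:
pass 1:
  A via A→c: +{c}
  B via B→c: +{c}
  C via C→b: +{b}
  C via C→c: +{c}
  S via S→B a: +{c}
  S via S→C a: +{b}
  FIRST(S)={b,c}  FIRST(A)={c}  FIRST(B)={c}  FIRST(C)={b,c}
pass 2: (no change)
  FIRST(S)={b,c}  FIRST(A)={c}  FIRST(B)={c}  FIRST(C)={b,c}

FIRST(C) = ["b", "c"]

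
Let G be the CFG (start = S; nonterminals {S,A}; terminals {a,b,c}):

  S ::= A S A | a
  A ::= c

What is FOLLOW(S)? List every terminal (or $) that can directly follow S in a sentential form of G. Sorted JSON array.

FIRST iteration:
iter 1:
  A via A→c: +{c}
  S via S→A S A: +{c}
  S via S→a: +{a}
  S: {a,c}  A: {c}
iter 2: done
  S: {a,c}  A: {c}

FOLLOW sets:
FOLLOW(S) := {$}
round 1:
  S→A S A: FOLLOW(A) ⊇ FIRST(S) = {a,c}; new: +{a,c}
  S→A S A: FOLLOW(S) ⊇ FIRST(A) = {c}; new: +{c}
  S→A S A: FOLLOW(A) ⊇ FOLLOW(S) ⊇ {$,c}; new: +{$}
  FOLLOW(S)={$,c}  FOLLOW(A)={$,a,c}
round 2: done
  FOLLOW(S)={$,c}  FOLLOW(A)={$,a,c}

FOLLOW(S) = ["$", "c"]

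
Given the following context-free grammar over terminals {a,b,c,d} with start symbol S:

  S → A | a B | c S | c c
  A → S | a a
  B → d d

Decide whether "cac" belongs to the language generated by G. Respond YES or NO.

Convert to CNF:
  S -> T0 B | T0 T0 | T1 S | T1 T1
  A -> T0 B | T0 T0 | T1 S | T1 T1
  B -> T2 T2
  T0 -> a
  T1 -> c
  T2 -> d

CYK table (by increasing span):
  [0..0]={T1}  "c"  orig:{}
  [1..1]={T0}  "a"  orig:{}
  [2..2]={T1}  "c"  orig:{}
  [0..1]=∅  "ca"
  [1..2]=∅  "ac"
  [0..2]=∅  "cac"

S ∉ T[0,2] ⇒ NO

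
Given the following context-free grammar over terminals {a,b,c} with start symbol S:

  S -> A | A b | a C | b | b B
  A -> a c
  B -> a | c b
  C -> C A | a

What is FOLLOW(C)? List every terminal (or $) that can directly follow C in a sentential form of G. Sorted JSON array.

FIRST iteration:
pass 1:
  A via A→a c: +{a}
  B via B→a: +{a}
  B via B→c b: +{c}
  C via C→a: +{a}
  S via S→A: +{a}
  S via S→b: +{b}
  FIRST[S]={a,b}  FIRST[A]={a}  FIRST[B]={a,c}  FIRST[C]={a}
pass 2: (no change)
  FIRST[S]={a,b}  FIRST[A]={a}  FIRST[B]={a,c}  FIRST[C]={a}

Compute FOLLOW by fixpoint:
initialize: $ ∈ FOLLOW(S)
pass 1:
  C→C A: FOLLOW(C) ⊇ FIRST(A) = {a}; new: +{a}
  C→C A: FOLLOW(A) ⊇ FOLLOW(C) ⊇ {a}; new: +{a}
  S→A: FOLLOW(A) ⊇ FOLLOW(S) ⊇ {$}; new: +{$}
  S→A b: FOLLOW(A) ⊇ FIRST(b) = {b}; new: +{b}
  S→a C: FOLLOW(C) ⊇ FOLLOW(S) ⊇ {$}; new: +{$}
  S→b B: FOLLOW(B) ⊇ FOLLOW(S) ⊇ {$}; new: +{$}
  S: {$}  A: {$,a,b}  B: {$}  C: {$,a}
pass 2: (no change)
  S: {$}  A: {$,a,b}  B: {$}  C: {$,a}

FOLLOW(C) = ["$", "a"]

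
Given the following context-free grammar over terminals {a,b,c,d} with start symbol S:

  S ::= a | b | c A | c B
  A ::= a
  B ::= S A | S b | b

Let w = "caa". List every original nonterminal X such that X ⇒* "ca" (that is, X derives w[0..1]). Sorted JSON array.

CNF form of G:
  S -> T1 A | T1 B | a | b
  A -> a
  B -> S A | S T0 | b
  T0 -> b
  T1 -> c

Fill CYK table bottom-up (cells [i..j] with 0 ≤ i ≤ j ≤ 1 only):
  T[0,0] 'c' = {T1}  orig:{}
  T[1,1] 'a' = {A,S}
  T[0,1] 'ca' = {S}

Original NTs in T[0,1] deriving "ca": ["S"]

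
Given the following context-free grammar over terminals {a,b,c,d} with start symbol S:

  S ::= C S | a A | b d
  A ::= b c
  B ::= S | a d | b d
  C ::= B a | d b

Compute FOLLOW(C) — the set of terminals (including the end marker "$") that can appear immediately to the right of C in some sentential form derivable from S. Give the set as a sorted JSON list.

Compute FIRST by fixpoint:
round 1:
  A via A→b c: +{b}
  B via B→a d: +{a}
  B via B→b d: +{b}
  C via C→B a: +{a,b}
  C via C→d b: +{d}
  S via S→C S: +{a,b,d}
  FIRST(S)={a,b,d}  FIRST(A)={b}  FIRST(B)={a,b}  FIRST(C)={a,b,d}
round 2:
  B via B→S: +{d}
  FIRST(S)={a,b,d}  FIRST(A)={b}  FIRST(B)={a,b,d}  FIRST(C)={a,b,d}
round 3: done
  FIRST(S)={a,b,d}  FIRST(A)={b}  FIRST(B)={a,b,d}  FIRST(C)={a,b,d}

FOLLOW iteration:
initialize: $ ∈ FOLLOW(S)
pass 1:
  C→B a: FOLLOW(B) ⊇ FIRST(a) = {a}; new: +{a}
  S→C S: FOLLOW(C) ⊇ FIRST(S) = {a,b,d}; new: +{a,b,d}
  S→a A: FOLLOW(A) ⊇ FOLLOW(S) ⊇ {$}; new: +{$}
  FOLLOW(S)={$}  FOLLOW(A)={$}  FOLLOW(B)={a}  FOLLOW(C)={a,b,d}
pass 2:
  B→S: FOLLOW(S) ⊇ FOLLOW(B) ⊇ {a}; new: +{a}
  S→a A: FOLLOW(A) ⊇ FOLLOW(S) ⊇ {$,a}; new: +{a}
  FOLLOW(S)={$,a}  FOLLOW(A)={$,a}  FOLLOW(B)={a}  FOLLOW(C)={a,b,d}
pass 3: (stable)
  FOLLOW(S)={$,a}  FOLLOW(A)={$,a}  FOLLOW(B)={a}  FOLLOW(C)={a,b,d}

FOLLOW(C) = ["a", "b", "d"]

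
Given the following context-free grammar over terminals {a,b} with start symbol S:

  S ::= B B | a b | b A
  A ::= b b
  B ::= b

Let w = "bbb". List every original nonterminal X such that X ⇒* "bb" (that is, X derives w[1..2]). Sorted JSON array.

Convert to CNF:
  S -> B B | T0 A | T1 T0
  A -> T0 T0
  B -> b
  T0 -> b
  T1 -> a

CYK table (by increasing span) — only the sub-triangle for w[1..2]:
  cell(1,1) b: {B,T0}  orig:{B}
  cell(2,2) b: {B,T0}  orig:{B}
  cell(1,2) bb: {A,S}

Original NTs in T[1,2] deriving "bb": ["A", "S"]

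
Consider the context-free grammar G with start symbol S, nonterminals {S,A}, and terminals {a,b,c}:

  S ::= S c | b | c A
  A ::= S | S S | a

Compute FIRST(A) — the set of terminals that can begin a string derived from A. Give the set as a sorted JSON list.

Compute FIRST by fixpoint:
[1]
  A via A→a: +{a}
  S via S→b: +{b}
  S via S→c A: +{c}
  S: {b,c}  A: {a}
[2]
  A via A→S: +{b,c}
  S: {b,c}  A: {a,b,c}
[3] (no change)
  S: {b,c}  A: {a,b,c}

FIRST(A) = ["a", "b", "c"]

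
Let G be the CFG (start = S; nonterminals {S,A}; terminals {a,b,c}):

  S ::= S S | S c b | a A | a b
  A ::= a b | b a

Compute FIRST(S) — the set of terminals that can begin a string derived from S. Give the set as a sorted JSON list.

FIRST sets, iterate to fixpoint:
iter 1:
  A via A→a b: +{a}
  A via A→b a: +{b}
  S via S→a A: +{a}
  S: {a}  A: {a,b}
iter 2: (no change)
  S: {a}  A: {a,b}

FIRST(S) = ["a"]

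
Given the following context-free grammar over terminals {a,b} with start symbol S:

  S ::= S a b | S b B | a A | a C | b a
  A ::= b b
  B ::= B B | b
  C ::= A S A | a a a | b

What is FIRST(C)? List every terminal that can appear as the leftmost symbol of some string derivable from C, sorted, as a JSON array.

Compute FIRST by fixpoint:
pass 1:
  A via A→b b: +{b}
  B via B→b: +{b}
  C via C→A S A: +{b}
  C via C→a a a: +{a}
  S via S→a A: +{a}
  S via S→b a: +{b}
  FIRST[S]={a,b}  FIRST[A]={b}  FIRST[B]={b}  FIRST[C]={a,b}
pass 2: (stable)
  FIRST[S]={a,b}  FIRST[A]={b}  FIRST[B]={b}  FIRST[C]={a,b}

FIRST(C) = ["a", "b"]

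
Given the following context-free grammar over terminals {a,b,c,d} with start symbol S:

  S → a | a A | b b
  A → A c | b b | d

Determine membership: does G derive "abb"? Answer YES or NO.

CNF form of G:
  S -> T1 T1 | T2 A | a
  A -> A T0 | T1 T1 | d
  T0 -> c
  T1 -> b
  T2 -> a

CYK fill:
  [0..0]={S,T2}  "a"  orig:{S}
  [1..1]={T1}  "b"  orig:{}
  [2..2]={T1}  "b"  orig:{}
  [0..1]=∅  "ab"
  [1..2]={A,S}  "bb"
  [0..2]={S}  "abb"

S ∈ T[0,2] ⇒ YES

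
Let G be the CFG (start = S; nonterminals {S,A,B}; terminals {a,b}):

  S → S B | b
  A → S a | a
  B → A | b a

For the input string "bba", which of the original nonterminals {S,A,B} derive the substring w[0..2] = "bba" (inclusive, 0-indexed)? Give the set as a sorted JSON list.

CNF form of G:
  S -> S B | b
  A -> S T0 | a
  B -> S T0 | T1 T0 | a
  T0 -> a
  T1 -> b

Fill CYK table bottom-up — only the sub-triangle for w[0..2]:
  [0..0]={S,T1}  "b"  orig:{S}
  [1..1]={S,T1}  "b"  orig:{S}
  [2..2]={A,B,T0}  "a"  orig:{A,B}
  [0..1]=∅  "bb"
  [1..2]={A,B,S}  "ba"
  [0..2]={S}  "bba"

Original NTs in T[0,2] deriving "bba": ["S"]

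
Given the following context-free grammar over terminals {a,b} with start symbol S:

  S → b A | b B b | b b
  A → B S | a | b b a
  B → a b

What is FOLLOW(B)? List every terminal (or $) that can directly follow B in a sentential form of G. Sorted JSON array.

Compute FIRST by fixpoint:
[1]
  A via A→a: +{a}
  A via A→b b a: +{b}
  B via B→a b: +{a}
  S via S→b A: +{b}
  FIRST(S)={b}  FIRST(A)={a,b}  FIRST(B)={a}
[2] done
  FIRST(S)={b}  FIRST(A)={a,b}  FIRST(B)={a}

Compute FOLLOW by fixpoint:
FOLLOW(S) := {$}
pass 1:
  A→B S: FOLLOW(B) ⊇ FIRST(S) = {b}; new: +{b}
  S→b A: FOLLOW(A) ⊇ FOLLOW(S) ⊇ {$}; new: +{$}
  FOLLOW[S]={$}  FOLLOW[A]={$}  FOLLOW[B]={b}
pass 2: (stable)
  FOLLOW[S]={$}  FOLLOW[A]={$}  FOLLOW[B]={b}

FOLLOW(B) = ["b"]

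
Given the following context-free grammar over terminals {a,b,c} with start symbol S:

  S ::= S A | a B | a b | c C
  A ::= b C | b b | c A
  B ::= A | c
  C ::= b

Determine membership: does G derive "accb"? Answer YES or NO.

CNF form of G:
  S -> S A | T1 C | T2 B | T2 T0
  A -> T0 C | T0 T0 | T1 A
  B -> T0 C | T0 T0 | T1 A | c
  C -> b
  T0 -> b
  T1 -> c
  T2 -> a

Fill CYK table bottom-up:
  [0..0]={T2}  "a"  orig:{}
  [1..1]={B,T1}  "c"  orig:{B}
  [2..2]={B,T1}  "c"  orig:{B}
  [3..3]={C,T0}  "b"  orig:{C}
  [0..1]={S}  "ac"
  [1..2]=∅  "cc"
  [2..3]={S}  "cb"
  [0..2]=∅  "acc"
  [1..3]=∅  "ccb"
  [0..3]=∅  "accb"

S ∉ T[0,3] ⇒ NO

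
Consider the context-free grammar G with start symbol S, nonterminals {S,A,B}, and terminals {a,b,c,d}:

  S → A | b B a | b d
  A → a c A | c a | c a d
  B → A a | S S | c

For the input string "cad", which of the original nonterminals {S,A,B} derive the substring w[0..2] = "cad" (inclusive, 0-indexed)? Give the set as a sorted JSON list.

CNF form of G:
  S -> T0 X6 | T1 T0 | T1 X8 | T3 T2 | T3 X7
  A -> T0 X4 | T1 T0 | T1 X5
  B -> A T0 | S S | c
  T0 -> a
  T1 -> c
  T2 -> d
  T3 -> b
  X4 -> T1 A
  X5 -> T0 T2
  X6 -> T1 A
  X7 -> B T0
  X8 -> T0 T2

CYK table (by increasing span), restricted to cells inside w[0..2]:
  [0..0]={B,T1}  "c"  orig:{B}
  [1..1]={T0}  "a"  orig:{}
  [2..2]={T2}  "d"  orig:{}
  [0..1]={A,S,X7}  "ca"  orig:{A,S}
  [1..2]={X5,X8}  "ad"  orig:{}
  [0..2]={A,S}  "cad"

Original NTs in T[0,2] deriving "cad": ["A", "S"]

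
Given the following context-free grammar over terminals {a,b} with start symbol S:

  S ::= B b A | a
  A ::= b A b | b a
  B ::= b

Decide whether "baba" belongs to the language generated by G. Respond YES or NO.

Convert to CNF:
  S -> B X3 | a
  A -> T0 T1 | T0 X2
  B -> b
  T0 -> b
  T1 -> a
  X2 -> A T0
  X3 -> T0 A

CYK table (by increasing span):
  cell(0,0) b: {B,T0}  orig:{B}
  cell(1,1) a: {S,T1}  orig:{S}
  cell(2,2) b: {B,T0}  orig:{B}
  cell(3,3) a: {S,T1}  orig:{S}
  cell(0,1) ba: {A}
  cell(1,2) ab: ∅
  cell(2,3) ba: {A}
  cell(0,2) bab: {X2}  orig:{}
  cell(1,3) aba: ∅
  cell(0,3) baba: ∅

S ∉ T[0,3] ⇒ NO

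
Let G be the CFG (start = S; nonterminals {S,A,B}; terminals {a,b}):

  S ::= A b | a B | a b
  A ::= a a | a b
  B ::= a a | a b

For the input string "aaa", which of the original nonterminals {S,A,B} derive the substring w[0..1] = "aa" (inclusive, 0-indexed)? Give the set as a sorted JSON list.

CNF form of G:
  S -> A T1 | T0 B | T0 T1
  A -> T0 T0 | T0 T1
  B -> T0 T0 | T0 T1
  T0 -> a
  T1 -> b

CYK fill — only the sub-triangle for w[0..1]:
  T[0,0] 'a' = {T0}  orig:{}
  T[1,1] 'a' = {T0}  orig:{}
  T[0,1] 'aa' = {A,B}

Original NTs in T[0,1] deriving "aa": ["A", "B"]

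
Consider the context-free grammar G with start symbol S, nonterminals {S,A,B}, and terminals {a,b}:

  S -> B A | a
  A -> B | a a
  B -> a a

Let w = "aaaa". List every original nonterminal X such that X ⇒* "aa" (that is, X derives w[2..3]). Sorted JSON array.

CNF form of G:
  S -> B A | a
  A -> T0 T0
  B -> T0 T0
  T0 -> a

Fill CYK table bottom-up (cells [i..j] with 2 ≤ i ≤ j ≤ 3 only):
  cell(2,2) a: {S,T0}  orig:{S}
  cell(3,3) a: {S,T0}  orig:{S}
  cell(2,3) aa: {A,B}

Original NTs in T[2,3] deriving "aa": ["A", "B"]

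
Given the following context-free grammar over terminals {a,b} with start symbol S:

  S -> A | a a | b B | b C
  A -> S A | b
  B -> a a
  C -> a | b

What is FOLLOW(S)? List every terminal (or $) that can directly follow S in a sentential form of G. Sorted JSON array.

FIRST iteration:
iter 1:
  A via A→b: +{b}
  B via B→a a: +{a}
  C via C→a: +{a}
  C via C→b: +{b}
  S via S→A: +{b}
  S via S→a a: +{a}
  FIRST(S)={a,b}  FIRST(A)={b}  FIRST(B)={a}  FIRST(C)={a,b}
iter 2:
  A via A→S A: +{a}
  FIRST(S)={a,b}  FIRST(A)={a,b}  FIRST(B)={a}  FIRST(C)={a,b}
iter 3: (stable)
  FIRST(S)={a,b}  FIRST(A)={a,b}  FIRST(B)={a}  FIRST(C)={a,b}

FOLLOW iteration:
initialize: $ ∈ FOLLOW(S)
pass 1:
  A→S A: FOLLOW(S) ⊇ FIRST(A) = {a,b}; new: +{a,b}
  S→A: FOLLOW(A) ⊇ FOLLOW(S) ⊇ {$,a,b}; new: +{$,a,b}
  S→b B: FOLLOW(B) ⊇ FOLLOW(S) ⊇ {$,a,b}; new: +{$,a,b}
  S→b C: FOLLOW(C) ⊇ FOLLOW(S) ⊇ {$,a,b}; new: +{$,a,b}
  FOLLOW[S]={$,a,b}  FOLLOW[A]={$,a,b}  FOLLOW[B]={$,a,b}  FOLLOW[C]={$,a,b}
pass 2: done
  FOLLOW[S]={$,a,b}  FOLLOW[A]={$,a,b}  FOLLOW[B]={$,a,b}  FOLLOW[C]={$,a,b}

FOLLOW(S) = ["$", "a", "b"]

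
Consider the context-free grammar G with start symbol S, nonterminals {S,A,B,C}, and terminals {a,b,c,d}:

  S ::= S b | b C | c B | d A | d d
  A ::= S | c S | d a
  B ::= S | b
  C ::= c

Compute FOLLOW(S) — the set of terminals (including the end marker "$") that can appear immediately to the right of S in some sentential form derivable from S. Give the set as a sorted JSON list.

FIRST sets, iterate to fixpoint:
pass 1:
  A via A→c S: +{c}
  A via A→d a: +{d}
  B via B→b: +{b}
  C via C→c: +{c}
  S via S→b C: +{b}
  S via S→c B: +{c}
  S via S→d A: +{d}
  FIRST(S)={b,c,d}  FIRST(A)={c,d}  FIRST(B)={b}  FIRST(C)={c}
pass 2:
  A via A→S: +{b}
  B via B→S: +{c,d}
  FIRST(S)={b,c,d}  FIRST(A)={b,c,d}  FIRST(B)={b,c,d}  FIRST(C)={c}
pass 3: (no change)
  FIRST(S)={b,c,d}  FIRST(A)={b,c,d}  FIRST(B)={b,c,d}  FIRST(C)={c}

FOLLOW sets:
seed FOLLOW(S) with $
iter 1:
  S→S b: FOLLOW(S) ⊇ FIRST(b) = {b}; new: +{b}
  S→b C: FOLLOW(C) ⊇ FOLLOW(S) ⊇ {$,b}; new: +{$,b}
  S→c B: FOLLOW(B) ⊇ FOLLOW(S) ⊇ {$,b}; new: +{$,b}
  S→d A: FOLLOW(A) ⊇ FOLLOW(S) ⊇ {$,b}; new: +{$,b}
  S: {$,b}  A: {$,b}  B: {$,b}  C: {$,b}
iter 2: done
  S: {$,b}  A: {$,b}  B: {$,b}  C: {$,b}

FOLLOW(S) = ["$", "b"]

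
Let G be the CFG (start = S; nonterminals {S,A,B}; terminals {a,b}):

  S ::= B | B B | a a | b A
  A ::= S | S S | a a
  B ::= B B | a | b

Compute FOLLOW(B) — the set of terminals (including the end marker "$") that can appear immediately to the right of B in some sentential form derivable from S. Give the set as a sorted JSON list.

Compute FIRST by fixpoint:
iter 1:
  A via A→a a: +{a}
  B via B→a: +{a}
  B via B→b: +{b}
  S via S→B: +{a,b}
  FIRST(S)={a,b}  FIRST(A)={a}  FIRST(B)={a,b}
iter 2:
  A via A→S: +{b}
  FIRST(S)={a,b}  FIRST(A)={a,b}  FIRST(B)={a,b}
iter 3: — fixpoint
  FIRST(S)={a,b}  FIRST(A)={a,b}  FIRST(B)={a,b}

FOLLOW sets:
initialize: $ ∈ FOLLOW(S)
[1]
  A→S S: FOLLOW(S) ⊇ FIRST(S) = {a,b}; new: +{a,b}
  B→B B: FOLLOW(B) ⊇ FIRST(B) = {a,b}; new: +{a,b}
  S→B: FOLLOW(B) ⊇ FOLLOW(S) ⊇ {$,a,b}; new: +{$}
  S→b A: FOLLOW(A) ⊇ FOLLOW(S) ⊇ {$,a,b}; new: +{$,a,b}
  S: {$,a,b}  A: {$,a,b}  B: {$,a,b}
[2] done
  S: {$,a,b}  A: {$,a,b}  B: {$,a,b}

FOLLOW(B) = ["$", "a", "b"]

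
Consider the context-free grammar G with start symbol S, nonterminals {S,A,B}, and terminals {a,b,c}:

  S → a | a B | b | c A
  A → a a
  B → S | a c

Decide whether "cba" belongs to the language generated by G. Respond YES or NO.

CNF form of G:
  S -> T0 B | T1 A | a | b
  A -> T0 T0
  B -> T0 B | T0 T1 | T1 A | a | b
  T0 -> a
  T1 -> c

CYK table (by increasing span):
  T[0,0] 'c' = {T1}  orig:{}
  T[1,1] 'b' = {B,S}
  T[2,2] 'a' = {B,S,T0}  orig:{B,S}
  T[0,1] 'cb' = ∅
  T[1,2] 'ba' = ∅
  T[0,2] 'cba' = ∅

S ∉ T[0,2] ⇒ NO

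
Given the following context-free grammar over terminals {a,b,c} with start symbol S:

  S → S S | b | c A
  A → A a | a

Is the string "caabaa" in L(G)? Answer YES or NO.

Convert to CNF:
  S -> S S | T1 A | b
  A -> A T0 | a
  T0 -> a
  T1 -> c

CYK table (by increasing span):
  [0..0]={T1}  "c"  orig:{}
  [1..1]={A,T0}  "a"  orig:{A}
  [2..2]={A,T0}  "a"  orig:{A}
  [3..3]={S}  "b"
  [4..4]={A,T0}  "a"  orig:{A}
  [5..5]={A,T0}  "a"  orig:{A}
  [0..1]={S}  "ca"
  [1..2]={A}  "aa"
  [2..3]=∅  "ab"
  [3..4]=∅  "ba"
  [4..5]={A}  "aa"
  [0..2]={S}  "caa"
  [1..3]=∅  "aab"
  [2..4]=∅  "aba"
  [3..5]=∅  "baa"
  [0..3]={S}  "caab"
  [1..4]=∅  "aaba"
  [2..5]=∅  "abaa"
  [0..4]=∅  "caaba"
  [1..5]=∅  "aabaa"
  [0..5]=∅  "caabaa"

S ∉ T[0,5] ⇒ NO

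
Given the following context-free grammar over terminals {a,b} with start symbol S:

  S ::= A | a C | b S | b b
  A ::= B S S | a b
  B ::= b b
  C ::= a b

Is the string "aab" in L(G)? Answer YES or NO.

Convert to CNF:
  S -> B X3 | T0 C | T0 T1 | T1 S | T1 T1
  A -> B X2 | T0 T1
  B -> T1 T1
  C -> T0 T1
  T0 -> a
  T1 -> b
  X2 -> S S
  X3 -> S S

Fill CYK table bottom-up:
  [0..0]={T0}  "a"  orig:{}
  [1..1]={T0}  "a"  orig:{}
  [2..2]={T1}  "b"  orig:{}
  [0..1]=∅  "aa"
  [1..2]={A,C,S}  "ab"
  [0..2]={S}  "aab"

S ∈ T[0,2] ⇒ YES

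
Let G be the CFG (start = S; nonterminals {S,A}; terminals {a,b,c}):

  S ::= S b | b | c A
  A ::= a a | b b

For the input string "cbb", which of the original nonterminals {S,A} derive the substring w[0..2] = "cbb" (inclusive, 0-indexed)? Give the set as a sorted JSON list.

CNF form of G:
  S -> S T1 | T2 A | b
  A -> T0 T0 | T1 T1
  T0 -> a
  T1 -> b
  T2 -> c

CYK table (by increasing span) — only the sub-triangle for w[0..2]:
  [0..0]={T2}  "c"  orig:{}
  [1..1]={S,T1}  "b"  orig:{S}
  [2..2]={S,T1}  "b"  orig:{S}
  [0..1]=∅  "cb"
  [1..2]={A,S}  "bb"
  [0..2]={S}  "cbb"

Original NTs in T[0,2] deriving "cbb": ["S"]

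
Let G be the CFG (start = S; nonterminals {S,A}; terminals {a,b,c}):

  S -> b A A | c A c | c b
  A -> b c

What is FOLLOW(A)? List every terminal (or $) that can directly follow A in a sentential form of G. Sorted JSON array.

Compute FIRST by fixpoint:
[1]
  A via A→b c: +{b}
  S via S→b A A: +{b}
  S via S→c A c: +{c}
  S: {b,c}  A: {b}
[2] — fixpoint
  S: {b,c}  A: {b}

FOLLOW iteration:
FOLLOW(S) := {$}
round 1:
  S→b A A: FOLLOW(A) ⊇ FIRST(A) = {b}; new: +{b}
  S→b A A: FOLLOW(A) ⊇ FOLLOW(S) ⊇ {$}; new: +{$}
  S→c A c: FOLLOW(A) ⊇ FIRST(c) = {c}; new: +{c}
  FOLLOW(S)={$}  FOLLOW(A)={$,b,c}
round 2: — fixpoint
  FOLLOW(S)={$}  FOLLOW(A)={$,b,c}

FOLLOW(A) = ["$", "b", "c"]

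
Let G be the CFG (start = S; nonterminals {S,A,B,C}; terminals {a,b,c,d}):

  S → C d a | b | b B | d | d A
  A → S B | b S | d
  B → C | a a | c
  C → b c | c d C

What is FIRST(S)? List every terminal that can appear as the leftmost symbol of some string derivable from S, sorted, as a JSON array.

Compute FIRST by fixpoint:
[1]
  A via A→b S: +{b}
  A via A→d: +{d}
  B via B→a a: +{a}
  B via B→c: +{c}
  C via C→b c: +{b}
  C via C→c d C: +{c}
  S via S→C d a: +{b,c}
  S via S→d: +{d}
  S: {b,c,d}  A: {b,d}  B: {a,c}  C: {b,c}
[2]
  A via A→S B: +{c}
  B via B→C: +{b}
  S: {b,c,d}  A: {b,c,d}  B: {a,b,c}  C: {b,c}
[3] (stable)
  S: {b,c,d}  A: {b,c,d}  B: {a,b,c}  C: {b,c}

FIRST(S) = ["b", "c", "d"]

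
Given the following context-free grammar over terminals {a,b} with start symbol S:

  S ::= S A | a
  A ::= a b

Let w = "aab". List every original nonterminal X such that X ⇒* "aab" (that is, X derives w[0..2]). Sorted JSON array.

Convert to CNF:
  S -> S A | a
  A -> T0 T1
  T0 -> a
  T1 -> b

CYK fill — only the sub-triangle for w[0..2]:
  [0..0]={S,T0}  "a"  orig:{S}
  [1..1]={S,T0}  "a"  orig:{S}
  [2..2]={T1}  "b"  orig:{}
  [0..1]=∅  "aa"
  [1..2]={A}  "ab"
  [0..2]={S}  "aab"

Original NTs in T[0,2] deriving "aab": ["S"]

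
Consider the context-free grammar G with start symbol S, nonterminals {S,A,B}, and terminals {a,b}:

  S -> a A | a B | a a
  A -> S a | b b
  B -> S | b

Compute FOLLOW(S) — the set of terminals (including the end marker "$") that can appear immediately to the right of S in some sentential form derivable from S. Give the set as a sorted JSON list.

FIRST sets, iterate to fixpoint:
iter 1:
  A via A→b b: +{b}
  B via B→b: +{b}
  S via S→a A: +{a}
  S: {a}  A: {b}  B: {b}
iter 2:
  A via A→S a: +{a}
  B via B→S: +{a}
  S: {a}  A: {a,b}  B: {a,b}
iter 3: done
  S: {a}  A: {a,b}  B: {a,b}

Compute FOLLOW by fixpoint:
initialize: $ ∈ FOLLOW(S)
[1]
  A→S a: FOLLOW(S) ⊇ FIRST(a) = {a}; new: +{a}
  S→a A: FOLLOW(A) ⊇ FOLLOW(S) ⊇ {$,a}; new: +{$,a}
  S→a B: FOLLOW(B) ⊇ FOLLOW(S) ⊇ {$,a}; new: +{$,a}
  FOLLOW(S)={$,a}  FOLLOW(A)={$,a}  FOLLOW(B)={$,a}
[2] (stable)
  FOLLOW(S)={$,a}  FOLLOW(A)={$,a}  FOLLOW(B)={$,a}

FOLLOW(S) = ["$", "a"]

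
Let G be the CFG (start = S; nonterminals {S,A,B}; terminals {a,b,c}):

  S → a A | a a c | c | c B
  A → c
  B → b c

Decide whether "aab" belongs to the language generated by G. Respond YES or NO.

Convert to CNF:
  S -> T1 B | T2 A | T2 X3 | c
  A -> c
  B -> T0 T1
  T0 -> b
  T1 -> c
  T2 -> a
  X3 -> T2 T1

CYK fill:
  cell(0,0) a: {T2}  orig:{}
  cell(1,1) a: {T2}  orig:{}
  cell(2,2) b: {T0}  orig:{}
  cell(0,1) aa: ∅
  cell(1,2) ab: ∅
  cell(0,2) aab: ∅

S ∉ T[0,2] ⇒ NO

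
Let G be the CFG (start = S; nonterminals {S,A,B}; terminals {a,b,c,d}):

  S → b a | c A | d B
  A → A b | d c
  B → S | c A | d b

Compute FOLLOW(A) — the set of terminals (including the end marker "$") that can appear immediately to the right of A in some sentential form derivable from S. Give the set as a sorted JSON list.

FIRST sets, iterate to fixpoint:
iter 1:
  A via A→d c: +{d}
  B via B→c A: +{c}
  B via B→d b: +{d}
  S via S→b a: +{b}
  S via S→c A: +{c}
  S via S→d B: +{d}
  S: {b,c,d}  A: {d}  B: {c,d}
iter 2:
  B via B→S: +{b}
  S: {b,c,d}  A: {d}  B: {b,c,d}
iter 3: (no change)
  S: {b,c,d}  A: {d}  B: {b,c,d}

FOLLOW sets:
FOLLOW(S) := {$}
round 1:
  A→A b: FOLLOW(A) ⊇ FIRST(b) = {b}; new: +{b}
  S→c A: FOLLOW(A) ⊇ FOLLOW(S) ⊇ {$}; new: +{$}
  S→d B: FOLLOW(B) ⊇ FOLLOW(S) ⊇ {$}; new: +{$}
  FOLLOW(S)={$}  FOLLOW(A)={$,b}  FOLLOW(B)={$}
round 2: done
  FOLLOW(S)={$}  FOLLOW(A)={$,b}  FOLLOW(B)={$}

FOLLOW(A) = ["$", "b"]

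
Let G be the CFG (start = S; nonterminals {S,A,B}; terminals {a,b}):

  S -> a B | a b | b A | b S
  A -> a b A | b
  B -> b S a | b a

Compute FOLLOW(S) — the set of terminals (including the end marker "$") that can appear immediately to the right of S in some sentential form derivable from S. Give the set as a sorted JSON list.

Compute FIRST by fixpoint:
round 1:
  A via A→a b A: +{a}
  A via A→b: +{b}
  B via B→b S a: +{b}
  S via S→a B: +{a}
  S via S→b A: +{b}
  FIRST[S]={a,b}  FIRST[A]={a,b}  FIRST[B]={b}
round 2: (no change)
  FIRST[S]={a,b}  FIRST[A]={a,b}  FIRST[B]={b}

FOLLOW iteration:
initialize: $ ∈ FOLLOW(S)
round 1:
  B→b S a: FOLLOW(S) ⊇ FIRST(a) = {a}; new: +{a}
  S→a B: FOLLOW(B) ⊇ FOLLOW(S) ⊇ {$,a}; new: +{$,a}
  S→b A: FOLLOW(A) ⊇ FOLLOW(S) ⊇ {$,a}; new: +{$,a}
  FOLLOW(S)={$,a}  FOLLOW(A)={$,a}  FOLLOW(B)={$,a}
round 2: — fixpoint
  FOLLOW(S)={$,a}  FOLLOW(A)={$,a}  FOLLOW(B)={$,a}

FOLLOW(S) = ["$", "a"]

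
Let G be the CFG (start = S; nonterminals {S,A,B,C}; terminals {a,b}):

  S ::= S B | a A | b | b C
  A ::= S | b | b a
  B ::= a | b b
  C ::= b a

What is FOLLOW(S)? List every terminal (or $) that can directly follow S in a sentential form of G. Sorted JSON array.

FIRST sets, iterate to fixpoint:
round 1:
  A via A→b: +{b}
  B via B→a: +{a}
  B via B→b b: +{b}
  C via C→b a: +{b}
  S via S→a A: +{a}
  S via S→b: +{b}
  FIRST[S]={a,b}  FIRST[A]={b}  FIRST[B]={a,b}  FIRST[C]={b}
round 2:
  A via A→S: +{a}
  FIRST[S]={a,b}  FIRST[A]={a,b}  FIRST[B]={a,b}  FIRST[C]={b}
round 3: done
  FIRST[S]={a,b}  FIRST[A]={a,b}  FIRST[B]={a,b}  FIRST[C]={b}

FOLLOW sets:
initialize: $ ∈ FOLLOW(S)
iter 1:
  S→S B: FOLLOW(S) ⊇ FIRST(B) = {a,b}; new: +{a,b}
  S→S B: FOLLOW(B) ⊇ FOLLOW(S) ⊇ {$,a,b}; new: +{$,a,b}
  S→a A: FOLLOW(A) ⊇ FOLLOW(S) ⊇ {$,a,b}; new: +{$,a,b}
  S→b C: FOLLOW(C) ⊇ FOLLOW(S) ⊇ {$,a,b}; new: +{$,a,b}
  FOLLOW(S)={$,a,b}  FOLLOW(A)={$,a,b}  FOLLOW(B)={$,a,b}  FOLLOW(C)={$,a,b}
iter 2: — fixpoint
  FOLLOW(S)={$,a,b}  FOLLOW(A)={$,a,b}  FOLLOW(B)={$,a,b}  FOLLOW(C)={$,a,b}

FOLLOW(S) = ["$", "a", "b"]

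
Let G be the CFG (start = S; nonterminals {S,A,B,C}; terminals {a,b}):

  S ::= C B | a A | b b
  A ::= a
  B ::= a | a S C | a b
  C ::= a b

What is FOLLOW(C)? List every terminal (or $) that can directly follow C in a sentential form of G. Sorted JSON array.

FIRST sets, iterate to fixpoint:
pass 1:
  A via A→a: +{a}
  B via B→a: +{a}
  C via C→a b: +{a}
  S via S→C B: +{a}
  S via S→b b: +{b}
  FIRST(S)={a,b}  FIRST(A)={a}  FIRST(B)={a}  FIRST(C)={a}
pass 2: — fixpoint
  FIRST(S)={a,b}  FIRST(A)={a}  FIRST(B)={a}  FIRST(C)={a}

FOLLOW iteration:
seed FOLLOW(S) with $
iter 1:
  B→a S C: FOLLOW(S) ⊇ FIRST(C) = {a}; new: +{a}
  S→C B: FOLLOW(C) ⊇ FIRST(B) = {a}; new: +{a}
  S→C B: FOLLOW(B) ⊇ FOLLOW(S) ⊇ {$,a}; new: +{$,a}
  S→a A: FOLLOW(A) ⊇ FOLLOW(S) ⊇ {$,a}; new: +{$,a}
  S: {$,a}  A: {$,a}  B: {$,a}  C: {a}
iter 2:
  B→a S C: FOLLOW(C) ⊇ FOLLOW(B) ⊇ {$,a}; new: +{$}
  S: {$,a}  A: {$,a}  B: {$,a}  C: {$,a}
iter 3: done
  S: {$,a}  A: {$,a}  B: {$,a}  C: {$,a}

FOLLOW(C) = ["$", "a"]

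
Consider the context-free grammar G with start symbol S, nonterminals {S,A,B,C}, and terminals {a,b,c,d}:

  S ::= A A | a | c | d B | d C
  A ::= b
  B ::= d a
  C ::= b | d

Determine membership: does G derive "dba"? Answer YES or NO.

CNF form of G:
  S -> A A | T0 B | T0 C | a | c
  A -> b
  B -> T0 T1
  C -> b | d
  T0 -> d
  T1 -> a

CYK fill:
  [0..0]={C,T0}  "d"  orig:{C}
  [1..1]={A,C}  "b"
  [2..2]={S,T1}  "a"  orig:{S}
  [0..1]={S}  "db"
  [1..2]=∅  "ba"
  [0..2]=∅  "dba"

S ∉ T[0,2] ⇒ NO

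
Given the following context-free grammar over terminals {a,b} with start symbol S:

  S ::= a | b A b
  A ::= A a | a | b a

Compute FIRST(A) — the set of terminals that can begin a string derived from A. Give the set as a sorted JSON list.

FIRST iteration:
[1]
  A via A→a: +{a}
  A via A→b a: +{b}
  S via S→a: +{a}
  S via S→b A b: +{b}
  S: {a,b}  A: {a,b}
[2] — fixpoint
  S: {a,b}  A: {a,b}

FIRST(A) = ["a", "b"]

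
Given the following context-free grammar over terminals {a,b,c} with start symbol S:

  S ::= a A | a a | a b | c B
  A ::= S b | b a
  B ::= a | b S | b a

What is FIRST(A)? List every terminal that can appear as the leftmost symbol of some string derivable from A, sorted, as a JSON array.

FIRST iteration:
[1]
  A via A→b a: +{b}
  B via B→a: +{a}
  B via B→b S: +{b}
  S via S→a A: +{a}
  S via S→c B: +{c}
  FIRST[S]={a,c}  FIRST[A]={b}  FIRST[B]={a,b}
[2]
  A via A→S b: +{a,c}
  FIRST[S]={a,c}  FIRST[A]={a,b,c}  FIRST[B]={a,b}
[3] (stable)
  FIRST[S]={a,c}  FIRST[A]={a,b,c}  FIRST[B]={a,b}

FIRST(A) = ["a", "b", "c"]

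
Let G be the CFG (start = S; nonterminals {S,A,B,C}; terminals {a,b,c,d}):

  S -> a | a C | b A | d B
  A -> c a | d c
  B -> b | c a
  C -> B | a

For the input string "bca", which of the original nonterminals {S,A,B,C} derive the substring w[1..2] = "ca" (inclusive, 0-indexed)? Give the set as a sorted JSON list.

Convert to CNF:
  S -> T1 C | T2 B | T3 A | a
  A -> T0 T1 | T2 T0
  B -> T0 T1 | b
  C -> T0 T1 | a | b
  T0 -> c
  T1 -> a
  T2 -> d
  T3 -> b

CYK fill — only the sub-triangle for w[1..2]:
  cell(1,1) c: {T0}  orig:{}
  cell(2,2) a: {C,S,T1}  orig:{C,S}
  cell(1,2) ca: {A,B,C}

Original NTs in T[1,2] deriving "ca": ["A", "B", "C"]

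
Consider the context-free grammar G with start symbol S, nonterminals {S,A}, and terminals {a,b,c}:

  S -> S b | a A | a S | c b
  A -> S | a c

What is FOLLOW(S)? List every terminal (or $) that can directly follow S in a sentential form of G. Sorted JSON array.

FIRST sets, iterate to fixpoint:
round 1:
  A via A→a c: +{a}
  S via S→a A: +{a}
  S via S→c b: +{c}
  S: {a,c}  A: {a}
round 2:
  A via A→S: +{c}
  S: {a,c}  A: {a,c}
round 3: done
  S: {a,c}  A: {a,c}

Compute FOLLOW by fixpoint:
seed FOLLOW(S) with $
round 1:
  S→S b: FOLLOW(S) ⊇ FIRST(b) = {b}; new: +{b}
  S→a A: FOLLOW(A) ⊇ FOLLOW(S) ⊇ {$,b}; new: +{$,b}
  S: {$,b}  A: {$,b}
round 2: (stable)
  S: {$,b}  A: {$,b}

FOLLOW(S) = ["$", "b"]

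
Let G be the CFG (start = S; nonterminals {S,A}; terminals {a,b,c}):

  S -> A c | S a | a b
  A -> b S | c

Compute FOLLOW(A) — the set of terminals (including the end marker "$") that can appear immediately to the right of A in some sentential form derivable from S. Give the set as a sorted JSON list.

Compute FIRST by fixpoint:
iter 1:
  A via A→b S: +{b}
  A via A→c: +{c}
  S via S→A c: +{b,c}
  S via S→a b: +{a}
  S: {a,b,c}  A: {b,c}
iter 2: (no change)
  S: {a,b,c}  A: {b,c}

FOLLOW sets:
seed FOLLOW(S) with $
iter 1:
  S→A c: FOLLOW(A) ⊇ FIRST(c) = {c}; new: +{c}
  S→S a: FOLLOW(S) ⊇ FIRST(a) = {a}; new: +{a}
  FOLLOW(S)={$,a}  FOLLOW(A)={c}
iter 2:
  A→b S: FOLLOW(S) ⊇ FOLLOW(A) ⊇ {c}; new: +{c}
  FOLLOW(S)={$,a,c}  FOLLOW(A)={c}
iter 3: — fixpoint
  FOLLOW(S)={$,a,c}  FOLLOW(A)={c}

FOLLOW(A) = ["c"]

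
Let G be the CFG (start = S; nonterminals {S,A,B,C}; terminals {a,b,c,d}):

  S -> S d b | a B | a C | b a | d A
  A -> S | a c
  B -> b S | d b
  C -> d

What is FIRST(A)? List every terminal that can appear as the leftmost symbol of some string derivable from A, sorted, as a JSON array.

FIRST iteration:
round 1:
  A via A→a c: +{a}
  B via B→b S: +{b}
  B via B→d b: +{d}
  C via C→d: +{d}
  S via S→a B: +{a}
  S via S→b a: +{b}
  S via S→d A: +{d}
  FIRST(S)={a,b,d}  FIRST(A)={a}  FIRST(B)={b,d}  FIRST(C)={d}
round 2:
  A via A→S: +{b,d}
  FIRST(S)={a,b,d}  FIRST(A)={a,b,d}  FIRST(B)={b,d}  FIRST(C)={d}
round 3: done
  FIRST(S)={a,b,d}  FIRST(A)={a,b,d}  FIRST(B)={b,d}  FIRST(C)={d}

FIRST(A) = ["a", "b", "d"]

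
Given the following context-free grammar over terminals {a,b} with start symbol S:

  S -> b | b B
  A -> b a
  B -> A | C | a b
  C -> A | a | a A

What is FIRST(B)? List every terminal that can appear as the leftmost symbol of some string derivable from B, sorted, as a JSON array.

FIRST iteration:
iter 1:
  A via A→b a: +{b}
  B via B→A: +{b}
  B via B→a b: +{a}
  C via C→A: +{b}
  C via C→a: +{a}
  S via S→b: +{b}
  FIRST(S)={b}  FIRST(A)={b}  FIRST(B)={a,b}  FIRST(C)={a,b}
iter 2: (no change)
  FIRST(S)={b}  FIRST(A)={b}  FIRST(B)={a,b}  FIRST(C)={a,b}

FIRST(B) = ["a", "b"]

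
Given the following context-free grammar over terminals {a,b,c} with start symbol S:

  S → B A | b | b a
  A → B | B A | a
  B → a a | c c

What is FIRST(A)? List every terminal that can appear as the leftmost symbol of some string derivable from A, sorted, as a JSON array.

FIRST iteration:
pass 1:
  A via A→a: +{a}
  B via B→a a: +{a}
  B via B→c c: +{c}
  S via S→B A: +{a,c}
  S via S→b: +{b}
  S: {a,b,c}  A: {a}  B: {a,c}
pass 2:
  A via A→B: +{c}
  S: {a,b,c}  A: {a,c}  B: {a,c}
pass 3: (stable)
  S: {a,b,c}  A: {a,c}  B: {a,c}

FIRST(A) = ["a", "c"]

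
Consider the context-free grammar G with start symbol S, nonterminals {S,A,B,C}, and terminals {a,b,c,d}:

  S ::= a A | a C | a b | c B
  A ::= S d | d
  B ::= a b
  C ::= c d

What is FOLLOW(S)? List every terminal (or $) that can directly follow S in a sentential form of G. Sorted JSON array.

Compute FIRST by fixpoint:
iter 1:
  A via A→d: +{d}
  B via B→a b: +{a}
  C via C→c d: +{c}
  S via S→a A: +{a}
  S via S→c B: +{c}
  S: {a,c}  A: {d}  B: {a}  C: {c}
iter 2:
  A via A→S d: +{a,c}
  S: {a,c}  A: {a,c,d}  B: {a}  C: {c}
iter 3: (stable)
  S: {a,c}  A: {a,c,d}  B: {a}  C: {c}

FOLLOW sets:
seed FOLLOW(S) with $
[1]
  A→S d: FOLLOW(S) ⊇ FIRST(d) = {d}; new: +{d}
  S→a A: FOLLOW(A) ⊇ FOLLOW(S) ⊇ {$,d}; new: +{$,d}
  S→a C: FOLLOW(C) ⊇ FOLLOW(S) ⊇ {$,d}; new: +{$,d}
  S→c B: FOLLOW(B) ⊇ FOLLOW(S) ⊇ {$,d}; new: +{$,d}
  FOLLOW[S]={$,d}  FOLLOW[A]={$,d}  FOLLOW[B]={$,d}  FOLLOW[C]={$,d}
[2] (stable)
  FOLLOW[S]={$,d}  FOLLOW[A]={$,d}  FOLLOW[B]={$,d}  FOLLOW[C]={$,d}

FOLLOW(S) = ["$", "d"]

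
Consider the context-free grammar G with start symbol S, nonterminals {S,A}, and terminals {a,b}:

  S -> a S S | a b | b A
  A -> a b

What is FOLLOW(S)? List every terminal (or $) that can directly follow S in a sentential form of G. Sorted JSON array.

Compute FIRST by fixpoint:
[1]
  A via A→a b: +{a}
  S via S→a S S: +{a}
  S via S→b A: +{b}
  S: {a,b}  A: {a}
[2] — fixpoint
  S: {a,b}  A: {a}

FOLLOW iteration:
FOLLOW(S) := {$}
[1]
  S→a S S: FOLLOW(S) ⊇ FIRST(S) = {a,b}; new: +{a,b}
  S→b A: FOLLOW(A) ⊇ FOLLOW(S) ⊇ {$,a,b}; new: +{$,a,b}
  FOLLOW[S]={$,a,b}  FOLLOW[A]={$,a,b}
[2] done
  FOLLOW[S]={$,a,b}  FOLLOW[A]={$,a,b}

FOLLOW(S) = ["$", "a", "b"]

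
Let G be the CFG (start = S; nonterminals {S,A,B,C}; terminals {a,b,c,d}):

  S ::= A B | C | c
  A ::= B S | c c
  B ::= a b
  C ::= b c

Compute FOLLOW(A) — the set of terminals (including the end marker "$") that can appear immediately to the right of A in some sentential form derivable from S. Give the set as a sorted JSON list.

FIRST sets, iterate to fixpoint:
[1]
  A via A→c c: +{c}
  B via B→a b: +{a}
  C via C→b c: +{b}
  S via S→A B: +{c}
  S via S→C: +{b}
  FIRST(S)={b,c}  FIRST(A)={c}  FIRST(B)={a}  FIRST(C)={b}
[2]
  A via A→B S: +{a}
  S via S→A B: +{a}
  FIRST(S)={a,b,c}  FIRST(A)={a,c}  FIRST(B)={a}  FIRST(C)={b}
[3] — fixpoint
  FIRST(S)={a,b,c}  FIRST(A)={a,c}  FIRST(B)={a}  FIRST(C)={b}

FOLLOW sets:
initialize: $ ∈ FOLLOW(S)
pass 1:
  A→B S: FOLLOW(B) ⊇ FIRST(S) = {a,b,c}; new: +{a,b,c}
  S→A B: FOLLOW(A) ⊇ FIRST(B) = {a}; new: +{a}
  S→A B: FOLLOW(B) ⊇ FOLLOW(S) ⊇ {$}; new: +{$}
  S→C: FOLLOW(C) ⊇ FOLLOW(S) ⊇ {$}; new: +{$}
  S: {$}  A: {a}  B: {$,a,b,c}  C: {$}
pass 2:
  A→B S: FOLLOW(S) ⊇ FOLLOW(A) ⊇ {a}; new: +{a}
  S→C: FOLLOW(C) ⊇ FOLLOW(S) ⊇ {$,a}; new: +{a}
  S: {$,a}  A: {a}  B: {$,a,b,c}  C: {$,a}
pass 3: done
  S: {$,a}  A: {a}  B: {$,a,b,c}  C: {$,a}

FOLLOW(A) = ["a"]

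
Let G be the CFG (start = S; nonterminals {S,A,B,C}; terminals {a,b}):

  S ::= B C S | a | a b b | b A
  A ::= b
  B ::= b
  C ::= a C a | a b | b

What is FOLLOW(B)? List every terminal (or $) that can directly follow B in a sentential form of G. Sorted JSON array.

FIRST iteration:
[1]
  A via A→b: +{b}
  B via B→b: +{b}
  C via C→a C a: +{a}
  C via C→b: +{b}
  S via S→B C S: +{b}
  S via S→a: +{a}
  S: {a,b}  A: {b}  B: {b}  C: {a,b}
[2] — fixpoint
  S: {a,b}  A: {b}  B: {b}  C: {a,b}

Compute FOLLOW by fixpoint:
FOLLOW(S) := {$}
[1]
  C→a C a: FOLLOW(C) ⊇ FIRST(a) = {a}; new: +{a}
  S→B C S: FOLLOW(B) ⊇ FIRST(C) = {a,b}; new: +{a,b}
  S→B C S: FOLLOW(C) ⊇ FIRST(S) = {a,b}; new: +{b}
  S→b A: FOLLOW(A) ⊇ FOLLOW(S) ⊇ {$}; new: +{$}
  FOLLOW[S]={$}  FOLLOW[A]={$}  FOLLOW[B]={a,b}  FOLLOW[C]={a,b}
[2] done
  FOLLOW[S]={$}  FOLLOW[A]={$}  FOLLOW[B]={a,b}  FOLLOW[C]={a,b}

FOLLOW(B) = ["a", "b"]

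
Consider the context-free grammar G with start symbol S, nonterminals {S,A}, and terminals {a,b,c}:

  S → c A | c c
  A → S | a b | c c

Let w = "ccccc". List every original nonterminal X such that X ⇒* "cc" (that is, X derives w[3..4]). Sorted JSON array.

Convert to CNF:
  S -> T2 A | T2 T2
  A -> T0 T1 | T2 A | T2 T2
  T0 -> a
  T1 -> b
  T2 -> c

Fill CYK table bottom-up (cells [i..j] with 3 ≤ i ≤ j ≤ 4 only):
  T[3,3] 'c' = {T2}  orig:{}
  T[4,4] 'c' = {T2}  orig:{}
  T[3,4] 'cc' = {A,S}

Original NTs in T[3,4] deriving "cc": ["A", "S"]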